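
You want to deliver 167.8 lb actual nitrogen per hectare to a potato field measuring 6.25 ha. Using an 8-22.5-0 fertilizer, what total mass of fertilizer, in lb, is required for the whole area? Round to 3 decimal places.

Product per hectare = 167.8 / 8% = 2097.5 lb.
Total product = 2097.5 × 6.25 = 13109.375 lb.

13109.375 lb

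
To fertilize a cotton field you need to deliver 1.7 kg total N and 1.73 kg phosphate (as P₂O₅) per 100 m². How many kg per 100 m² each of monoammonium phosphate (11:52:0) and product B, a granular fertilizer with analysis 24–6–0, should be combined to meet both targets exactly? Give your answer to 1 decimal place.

Per-100 m² balance (a = monoammonium phosphate, b = product B):
N: 0.11·a + 0.24·b = 1.7
P₂O₅: 0.52·a + 0.06·b = 1.73
From row1: a = (1.7 − 0.24·b) / 0.11.
Into row2: 0.52·(1.7 − 0.24·b)/0.11 + 0.06·b = 1.73 → b = 5.86887, a = 2.64975.

2.6 kg monoammonium phosphate, 5.9 kg product B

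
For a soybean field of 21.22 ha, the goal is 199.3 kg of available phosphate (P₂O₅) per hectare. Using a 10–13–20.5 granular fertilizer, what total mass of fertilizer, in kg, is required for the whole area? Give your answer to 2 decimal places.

32531.89 kg

Product per hectare = 199.3 / 13% = 1533.08 kg.
Total product = 1533.08 × 21.22 = 32531.892 kg.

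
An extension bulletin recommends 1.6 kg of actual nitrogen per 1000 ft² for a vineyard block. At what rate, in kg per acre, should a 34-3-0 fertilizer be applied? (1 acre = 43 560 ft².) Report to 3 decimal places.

Product per 1000 ft² = 1.6 / 34% = 4.70588 kg.
Convert to per acre: 4.70588 × 43.56 = 204.9882 kg.

204.988 kg of product per acre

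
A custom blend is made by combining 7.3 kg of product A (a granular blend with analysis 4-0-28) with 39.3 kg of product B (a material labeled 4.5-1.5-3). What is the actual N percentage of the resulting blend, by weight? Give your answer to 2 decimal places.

Total mass = 7.3 + 39.3 = 46.6 kg.
N mass = 4%×7.3 + 4.5%×39.3 = 2.0605 kg.
% N = 2.0605 / 46.6 = 4.42167%.

4.42% N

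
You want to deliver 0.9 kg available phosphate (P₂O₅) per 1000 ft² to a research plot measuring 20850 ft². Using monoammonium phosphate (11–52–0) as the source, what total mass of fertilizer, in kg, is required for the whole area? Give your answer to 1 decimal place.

36.1 kg

Product per 1000 ft² = 0.9 / 52% = 1.73077 kg.
Total product = 1.73077 × 20850 / 1000 = 36.0865 kg.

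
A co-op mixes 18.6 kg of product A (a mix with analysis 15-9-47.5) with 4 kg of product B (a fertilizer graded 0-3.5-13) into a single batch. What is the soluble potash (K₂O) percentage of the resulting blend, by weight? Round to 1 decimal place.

41.4% K₂O

Total mass = 18.6 + 4 = 22.6 kg.
K₂O mass = 47.5%×18.6 + 13%×4 = 9.355 kg.
% K₂O = 9.355 / 22.6 = 41.3938%.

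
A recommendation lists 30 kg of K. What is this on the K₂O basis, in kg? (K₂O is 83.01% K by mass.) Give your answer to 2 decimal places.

36.14 kg K₂O

K₂O = 30 / 0.8301 = 36.1402 kg.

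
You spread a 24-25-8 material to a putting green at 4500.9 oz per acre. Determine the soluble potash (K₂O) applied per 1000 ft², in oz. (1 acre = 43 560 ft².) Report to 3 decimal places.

K₂O per acre = 4500.9 × 8% = 360.072 oz.
Convert to per 1000 ft²: 360.072 × 0.0229568 = 8.26612 oz.

8.266 oz K₂O per thousand sq ft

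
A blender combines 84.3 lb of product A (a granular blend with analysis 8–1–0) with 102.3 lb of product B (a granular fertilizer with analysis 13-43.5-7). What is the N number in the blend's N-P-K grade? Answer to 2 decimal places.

10.74% N

Total mass = 84.3 + 102.3 = 186.6 lb.
N mass = 8%×84.3 + 13%×102.3 = 20.043 lb.
% N = 20.043 / 186.6 = 10.7412%.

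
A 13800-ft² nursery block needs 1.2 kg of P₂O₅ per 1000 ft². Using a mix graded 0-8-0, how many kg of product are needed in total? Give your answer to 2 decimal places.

Product per 1000 ft² = 1.2 / 8% = 15 kg.
Total product = 15 × 13800 / 1000 = 207 kg.

207.00 kg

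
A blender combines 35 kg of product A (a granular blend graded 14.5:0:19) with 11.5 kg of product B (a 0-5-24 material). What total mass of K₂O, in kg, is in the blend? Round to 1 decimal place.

9.4 kg K₂O

K₂O mass = 19%×35 + 24%×11.5 = 9.41 kg.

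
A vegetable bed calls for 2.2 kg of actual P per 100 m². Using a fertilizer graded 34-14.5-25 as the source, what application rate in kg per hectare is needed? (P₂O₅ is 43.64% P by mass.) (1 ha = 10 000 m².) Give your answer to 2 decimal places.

3476.72 kg of product per hectare

As P₂O₅: 2.2 / 0.4364 = 5.04125 kg per 100 m².
Product per 100 m² = 5.04125 / 14.5% = 34.7672 kg.
Convert to per hectare: 34.7672 × 100 = 3476.722 kg.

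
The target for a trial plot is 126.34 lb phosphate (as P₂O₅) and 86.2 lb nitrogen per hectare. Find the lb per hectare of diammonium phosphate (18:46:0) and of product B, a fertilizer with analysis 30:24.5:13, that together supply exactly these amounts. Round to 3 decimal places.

178.733 lb diammonium phosphate, 180.094 lb product B

Let a = lb of diammonium phosphate, b = lb of product B (per hectare).
P₂O₅: 0.46·a + 0.245·b = 126.34
N: 0.18·a + 0.3·b = 86.2
Eliminate b: (row1) − 0.245/0.3·(row2) → 0.313·a = 55.9433, so a = 178.7327.
Then b = (86.2 − 0.18·178.7327) / 0.3 = 180.0937.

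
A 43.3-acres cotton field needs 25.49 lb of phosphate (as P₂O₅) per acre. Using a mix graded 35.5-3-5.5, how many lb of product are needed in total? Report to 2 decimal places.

36790.57 lb

Product per acre = 25.49 / 3% = 849.667 lb.
Total product = 849.667 × 43.3 = 36790.567 lb.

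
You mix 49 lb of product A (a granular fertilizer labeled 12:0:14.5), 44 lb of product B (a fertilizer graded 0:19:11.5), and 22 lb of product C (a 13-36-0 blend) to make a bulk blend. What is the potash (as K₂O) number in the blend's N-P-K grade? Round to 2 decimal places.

Total mass = 49 + 44 + 22 = 115 lb.
K₂O mass = 14.5%×49 + 11.5%×44 + 0%×22 = 12.165 lb.
% K₂O = 12.165 / 115 = 10.5783%.

10.58% K₂O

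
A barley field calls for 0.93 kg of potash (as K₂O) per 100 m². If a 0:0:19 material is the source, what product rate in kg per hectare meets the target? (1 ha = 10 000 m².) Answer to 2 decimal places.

Product per 100 m² = 0.93 / 19% = 4.89474 kg.
Convert to per hectare: 4.89474 × 100 = 489.474 kg.

489.47 kg of product per hectare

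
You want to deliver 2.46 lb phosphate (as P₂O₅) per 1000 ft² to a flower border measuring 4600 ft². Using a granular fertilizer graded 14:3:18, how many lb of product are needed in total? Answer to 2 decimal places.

377.20 lb

Product per 1000 ft² = 2.46 / 3% = 82 lb.
Total product = 82 × 4600 / 1000 = 377.2 lb.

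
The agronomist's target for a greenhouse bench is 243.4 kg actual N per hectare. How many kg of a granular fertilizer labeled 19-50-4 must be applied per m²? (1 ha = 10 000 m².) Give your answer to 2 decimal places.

0.13 kg of product per sq m

Product per hectare = 243.4 / 19% = 1281.05 kg.
Convert to per m²: 1281.05 × 0.0001 = 0.128105 kg.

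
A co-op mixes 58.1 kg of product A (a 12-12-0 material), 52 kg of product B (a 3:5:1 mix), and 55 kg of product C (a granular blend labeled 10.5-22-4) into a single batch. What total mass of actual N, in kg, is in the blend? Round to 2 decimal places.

N mass = 12%×58.1 + 3%×52 + 10.5%×55 = 14.307 kg.

14.31 kg N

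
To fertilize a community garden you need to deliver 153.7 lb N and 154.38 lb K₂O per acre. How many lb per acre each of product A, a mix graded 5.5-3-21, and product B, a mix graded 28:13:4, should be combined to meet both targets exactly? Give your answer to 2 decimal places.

With a, b = lb per acre of product A and product B:
N: 0.055·a + 0.28·b = 153.7
K₂O: 0.21·a + 0.04·b = 154.38
Solving simultaneously: a = 655.095, b = 420.249.

655.10 lb product A, 420.25 lb product B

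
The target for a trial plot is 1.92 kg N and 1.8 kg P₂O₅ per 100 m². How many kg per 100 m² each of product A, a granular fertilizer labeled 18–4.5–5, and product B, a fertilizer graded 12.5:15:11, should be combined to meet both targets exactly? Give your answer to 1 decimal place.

2.9 kg product A, 11.1 kg product B

Let a = kg of product A, b = kg of product B (per 100 m²).
N: 0.18·a + 0.125·b = 1.92
P₂O₅: 0.045·a + 0.15·b = 1.8
Eliminate a: (row1) − 0.18/0.045·(row2) → -0.475·b = -5.28, so b = 11.1158.
Back-substitute: a = (1.92 − 0.125·11.1158) / 0.18 = 2.94737.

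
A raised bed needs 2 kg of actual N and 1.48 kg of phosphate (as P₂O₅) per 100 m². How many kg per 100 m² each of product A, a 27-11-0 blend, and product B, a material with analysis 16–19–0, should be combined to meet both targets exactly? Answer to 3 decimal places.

4.249 kg product A, 5.329 kg product B

Per-100 m² balance (a = product A, b = product B):
N: 0.27·a + 0.16·b = 2
P₂O₅: 0.11·a + 0.19·b = 1.48
From row1: a = (2 − 0.16·b) / 0.27.
Into row2: 0.11·(2 − 0.16·b)/0.27 + 0.19·b = 1.48 → b = 5.32938, a = 4.24926.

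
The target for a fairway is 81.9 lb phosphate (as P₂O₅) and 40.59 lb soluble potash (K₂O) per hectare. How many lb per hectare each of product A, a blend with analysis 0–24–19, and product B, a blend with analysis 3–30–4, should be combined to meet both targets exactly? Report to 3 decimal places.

187.785 lb product A, 122.772 lb product B

With a, b = lb per hectare of product A and product B:
P₂O₅: 0.24·a + 0.3·b = 81.9
K₂O: 0.19·a + 0.04·b = 40.59
From row1: a = (81.9 − 0.3·b) / 0.24.
Into row2: 0.19·(81.9 − 0.3·b)/0.24 + 0.04·b = 40.59 → b = 122.7722, a = 187.7848.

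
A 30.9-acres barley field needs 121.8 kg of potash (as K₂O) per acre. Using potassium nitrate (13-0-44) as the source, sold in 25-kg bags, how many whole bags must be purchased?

343 bags

Product per acre = 121.8 / 44% = 276.818 kg.
Total product = 276.818 × 30.9 = 8553.68 kg.
Bags = ⌈8553.68 / 25⌉ = 343.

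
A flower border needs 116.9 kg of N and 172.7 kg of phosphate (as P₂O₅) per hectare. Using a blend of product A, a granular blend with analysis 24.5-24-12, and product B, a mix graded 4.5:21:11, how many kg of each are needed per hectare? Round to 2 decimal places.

With a, b = kg per hectare of product A and product B:
N: 0.245·a + 0.045·b = 116.9
P₂O₅: 0.24·a + 0.21·b = 172.7
Solving simultaneously: a = 412.731, b = 350.689.

412.73 kg product A, 350.69 kg product B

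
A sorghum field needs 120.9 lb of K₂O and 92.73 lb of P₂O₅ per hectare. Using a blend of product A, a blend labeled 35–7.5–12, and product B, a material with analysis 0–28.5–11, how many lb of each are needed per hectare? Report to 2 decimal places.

Per-hectare balance (a = product A, b = product B):
K₂O: 0.12·a + 0.11·b = 120.9
P₂O₅: 0.075·a + 0.285·b = 92.73
Eliminate b: (row1) − 0.11/0.285·(row2) → 0.0910526·a = 85.1095, so a = 934.728.
Then b = (92.73 − 0.075·934.728) / 0.285 = 79.3873.

934.73 lb product A, 79.39 lb product B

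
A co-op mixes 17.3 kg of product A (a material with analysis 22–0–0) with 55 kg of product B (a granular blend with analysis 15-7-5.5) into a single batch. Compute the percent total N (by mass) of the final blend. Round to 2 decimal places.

Total mass = 17.3 + 55 = 72.3 kg.
N mass = 22%×17.3 + 15%×55 = 12.056 kg.
% N = 12.056 / 72.3 = 16.67497%.

16.67% N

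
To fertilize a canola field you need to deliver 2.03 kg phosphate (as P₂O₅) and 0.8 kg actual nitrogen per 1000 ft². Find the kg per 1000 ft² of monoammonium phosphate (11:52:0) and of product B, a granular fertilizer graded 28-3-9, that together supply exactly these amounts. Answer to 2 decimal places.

3.83 kg monoammonium phosphate, 1.35 kg product B

Let a = kg of monoammonium phosphate, b = kg of product B (per 1000 ft²).
P₂O₅: 0.52·a + 0.03·b = 2.03
N: 0.11·a + 0.28·b = 0.8
From row1: a = (2.03 − 0.03·b) / 0.52.
Into row2: 0.11·(2.03 − 0.03·b)/0.52 + 0.28·b = 0.8 → b = 1.35418, a = 3.82572.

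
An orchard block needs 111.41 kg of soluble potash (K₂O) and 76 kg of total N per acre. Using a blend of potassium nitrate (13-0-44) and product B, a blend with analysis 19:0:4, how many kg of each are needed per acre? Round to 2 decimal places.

Let a = kg of potassium nitrate, b = kg of product B (per acre).
K₂O: 0.44·a + 0.04·b = 111.41
N: 0.13·a + 0.19·b = 76
Eliminate a: (row1) − 0.44/0.13·(row2) → -0.603077·b = -145.821, so b = 241.7946.
Back-substitute: a = (111.41 − 0.04·241.7946) / 0.44 = 231.223.

231.22 kg potassium nitrate, 241.79 kg product B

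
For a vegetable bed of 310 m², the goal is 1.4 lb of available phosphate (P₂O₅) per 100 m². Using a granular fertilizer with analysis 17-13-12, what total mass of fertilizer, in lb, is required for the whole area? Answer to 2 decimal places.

33.38 lb

Product per 100 m² = 1.4 / 13% = 10.7692 lb.
Total product = 10.7692 × 310 / 100 = 33.3846 lb.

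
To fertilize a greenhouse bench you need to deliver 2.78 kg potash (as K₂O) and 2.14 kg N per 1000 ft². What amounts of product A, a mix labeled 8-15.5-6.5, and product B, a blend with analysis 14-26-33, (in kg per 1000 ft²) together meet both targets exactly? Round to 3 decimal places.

18.324 kg product A, 4.815 kg product B

Let a = kg of product A, b = kg of product B (per 1000 ft²).
K₂O: 0.065·a + 0.33·b = 2.78
N: 0.08·a + 0.14·b = 2.14
Eliminate b: (row1) − 0.33/0.14·(row2) → -0.123571·a = -2.26429, so a = 18.3237.
Then b = (2.14 − 0.08·18.3237) / 0.14 = 4.81503.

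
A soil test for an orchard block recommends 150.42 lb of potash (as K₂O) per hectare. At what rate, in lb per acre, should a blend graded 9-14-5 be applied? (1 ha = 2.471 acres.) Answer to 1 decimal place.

Product per hectare = 150.42 / 5% = 3008.4 lb.
Convert to per acre: 3008.4 × 0.404694 = 1217.48 lb.

1217.5 lb of product per acre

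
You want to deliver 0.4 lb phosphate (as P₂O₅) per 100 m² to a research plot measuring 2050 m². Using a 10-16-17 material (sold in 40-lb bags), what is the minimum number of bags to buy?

Product per 100 m² = 0.4 / 16% = 2.5 lb.
Total product = 2.5 × 2050 / 100 = 51.25 lb.
Bags = ⌈51.25 / 40⌉ = 2.

2 bags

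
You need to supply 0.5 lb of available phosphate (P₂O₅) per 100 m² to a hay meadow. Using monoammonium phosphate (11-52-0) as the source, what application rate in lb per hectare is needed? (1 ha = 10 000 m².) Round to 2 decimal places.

Product per 100 m² = 0.5 / 52% = 0.961538 lb.
Convert to per hectare: 0.961538 × 100 = 96.1538 lb.

96.15 lb of product per hectare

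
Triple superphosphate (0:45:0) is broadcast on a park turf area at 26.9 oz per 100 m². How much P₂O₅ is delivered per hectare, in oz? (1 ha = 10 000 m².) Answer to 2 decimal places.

P₂O₅ per 100 m² = 26.9 × 45% = 12.105 oz.
Convert to per hectare: 12.105 × 100 = 1210.5 oz.

1210.50 oz P₂O₅ per hectare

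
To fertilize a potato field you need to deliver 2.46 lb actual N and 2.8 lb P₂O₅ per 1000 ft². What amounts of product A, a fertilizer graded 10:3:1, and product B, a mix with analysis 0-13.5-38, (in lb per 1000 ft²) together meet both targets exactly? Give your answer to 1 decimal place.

24.6 lb product A, 15.3 lb product B

With a, b = lb per 1000 ft² of product A and product B:
N: 0.1·a + 0·b = 2.46
P₂O₅: 0.03·a + 0.135·b = 2.8
Solving simultaneously: a = 24.6, b = 15.2741.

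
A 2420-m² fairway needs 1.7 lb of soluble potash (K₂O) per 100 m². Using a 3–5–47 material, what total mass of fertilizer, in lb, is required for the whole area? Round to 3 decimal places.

Product per 100 m² = 1.7 / 47% = 3.61702 lb.
Total product = 3.61702 × 2420 / 100 = 87.5319 lb.

87.532 lb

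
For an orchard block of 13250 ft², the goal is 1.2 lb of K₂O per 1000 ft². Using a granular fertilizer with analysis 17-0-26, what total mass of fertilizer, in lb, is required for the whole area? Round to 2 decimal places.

Product per 1000 ft² = 1.2 / 26% = 4.61538 lb.
Total product = 4.61538 × 13250 / 1000 = 61.1538 lb.

61.15 lb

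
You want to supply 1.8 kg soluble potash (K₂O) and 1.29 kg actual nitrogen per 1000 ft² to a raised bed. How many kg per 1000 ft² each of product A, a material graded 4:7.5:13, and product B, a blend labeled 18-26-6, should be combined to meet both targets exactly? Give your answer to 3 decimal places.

11.743 kg product A, 4.557 kg product B

Let a = kg of product A, b = kg of product B (per 1000 ft²).
K₂O: 0.13·a + 0.06·b = 1.8
N: 0.04·a + 0.18·b = 1.29
Eliminate a: (row1) − 0.13/0.04·(row2) → -0.525·b = -2.3925, so b = 4.55714.
Back-substitute: a = (1.8 − 0.06·4.55714) / 0.13 = 11.7429.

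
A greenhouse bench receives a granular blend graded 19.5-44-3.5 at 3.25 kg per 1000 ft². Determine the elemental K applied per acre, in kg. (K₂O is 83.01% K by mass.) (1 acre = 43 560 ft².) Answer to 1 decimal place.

K₂O per 1000 ft² = 3.25 × 3.5% = 0.11375 kg.
Elemental K = 0.11375 × 0.8301 = 0.0944239 kg per 1000 ft².
Convert to per acre: 0.0944239 × 43.56 = 4.1131 kg.

4.1 kg K per acre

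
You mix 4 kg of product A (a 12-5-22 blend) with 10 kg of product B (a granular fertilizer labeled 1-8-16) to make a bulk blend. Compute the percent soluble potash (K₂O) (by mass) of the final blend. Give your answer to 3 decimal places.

Total mass = 4 + 10 = 14 kg.
K₂O mass = 22%×4 + 16%×10 = 2.48 kg.
% K₂O = 2.48 / 14 = 17.7143%.

17.714% K₂O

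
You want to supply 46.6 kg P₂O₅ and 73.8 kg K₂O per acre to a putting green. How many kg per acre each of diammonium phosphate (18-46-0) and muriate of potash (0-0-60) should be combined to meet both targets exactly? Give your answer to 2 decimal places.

101.30 kg diammonium phosphate, 123.00 kg muriate of potash

Let a = kg of diammonium phosphate, b = kg of muriate of potash (per acre).
P₂O₅: 0.46·a + 0·b = 46.6
K₂O: 0·a + 0.6·b = 73.8
Solving simultaneously: a = 101.304, b = 123.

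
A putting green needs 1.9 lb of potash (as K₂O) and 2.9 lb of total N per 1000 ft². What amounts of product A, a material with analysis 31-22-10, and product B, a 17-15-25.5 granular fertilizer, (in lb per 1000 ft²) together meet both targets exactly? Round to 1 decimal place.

6.7 lb product A, 4.8 lb product B

Let a = lb of product A, b = lb of product B (per 1000 ft²).
K₂O: 0.1·a + 0.255·b = 1.9
N: 0.31·a + 0.17·b = 2.9
Eliminate a: (row1) − 0.1/0.31·(row2) → 0.200161·b = 0.964516, so b = 4.81869.
Back-substitute: a = (1.9 − 0.255·4.81869) / 0.1 = 6.71233.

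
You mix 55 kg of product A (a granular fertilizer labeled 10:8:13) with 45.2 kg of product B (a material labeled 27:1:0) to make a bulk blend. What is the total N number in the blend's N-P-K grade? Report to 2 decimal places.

Total mass = 55 + 45.2 = 100.2 kg.
N mass = 10%×55 + 27%×45.2 = 17.704 kg.
% N = 17.704 / 100.2 = 17.6687%.

17.67% N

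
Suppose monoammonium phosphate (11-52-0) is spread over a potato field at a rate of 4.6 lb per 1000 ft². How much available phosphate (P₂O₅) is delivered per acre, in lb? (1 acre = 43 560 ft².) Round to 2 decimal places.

P₂O₅ per 1000 ft² = 4.6 × 52% = 2.392 lb.
Convert to per acre: 2.392 × 43.56 = 104.196 lb.

104.20 lb P₂O₅ per acre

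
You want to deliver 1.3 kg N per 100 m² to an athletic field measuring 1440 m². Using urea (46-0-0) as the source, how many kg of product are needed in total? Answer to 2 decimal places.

Product per 100 m² = 1.3 / 46% = 2.82609 kg.
Total product = 2.82609 × 1440 / 100 = 40.6957 kg.

40.70 kg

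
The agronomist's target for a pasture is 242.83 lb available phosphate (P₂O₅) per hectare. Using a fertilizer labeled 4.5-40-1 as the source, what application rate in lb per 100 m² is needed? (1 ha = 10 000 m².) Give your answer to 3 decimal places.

Product per hectare = 242.83 / 40% = 607.075 lb.
Convert to per 100 m²: 607.075 × 0.01 = 6.07075 lb.

6.071 lb of product per hundred sq m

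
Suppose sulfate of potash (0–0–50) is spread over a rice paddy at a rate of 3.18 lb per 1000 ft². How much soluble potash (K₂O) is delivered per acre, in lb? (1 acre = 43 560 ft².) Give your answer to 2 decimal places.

69.26 lb K₂O per acre

K₂O per 1000 ft² = 3.18 × 50% = 1.59 lb.
Convert to per acre: 1.59 × 43.56 = 69.2604 lb.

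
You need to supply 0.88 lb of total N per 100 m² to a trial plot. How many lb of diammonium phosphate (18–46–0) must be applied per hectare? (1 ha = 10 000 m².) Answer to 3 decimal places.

Product per 100 m² = 0.88 / 18% = 4.88889 lb.
Convert to per hectare: 4.88889 × 100 = 488.8889 lb.

488.889 lb of product per hectare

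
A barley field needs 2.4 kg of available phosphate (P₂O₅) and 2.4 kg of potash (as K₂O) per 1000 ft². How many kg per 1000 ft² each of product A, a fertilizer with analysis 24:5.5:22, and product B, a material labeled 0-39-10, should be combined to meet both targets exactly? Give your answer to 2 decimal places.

8.67 kg product A, 4.93 kg product B

Per-1000 ft² balance (a = product A, b = product B):
P₂O₅: 0.055·a + 0.39·b = 2.4
K₂O: 0.22·a + 0.1·b = 2.4
From row1: a = (2.4 − 0.39·b) / 0.055.
Into row2: 0.22·(2.4 − 0.39·b)/0.055 + 0.1·b = 2.4 → b = 4.93151, a = 8.6675.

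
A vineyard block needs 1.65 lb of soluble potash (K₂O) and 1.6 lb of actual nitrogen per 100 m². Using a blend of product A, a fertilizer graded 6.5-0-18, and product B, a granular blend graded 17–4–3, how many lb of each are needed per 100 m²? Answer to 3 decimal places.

8.115 lb product A, 6.309 lb product B

With a, b = lb per 100 m² of product A and product B:
K₂O: 0.18·a + 0.03·b = 1.65
N: 0.065·a + 0.17·b = 1.6
Eliminate a: (row1) − 0.18/0.065·(row2) → -0.440769·b = -2.78077, so b = 6.3089.
Back-substitute: a = (1.65 − 0.03·6.3089) / 0.18 = 8.11518.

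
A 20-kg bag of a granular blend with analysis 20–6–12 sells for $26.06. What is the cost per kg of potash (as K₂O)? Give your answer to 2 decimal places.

$10.86 per kg K₂O

K₂O in bag = 20 × 12% = 2.4 kg.
Cost per kg K₂O = $26.06 / 2.4 = $10.8583.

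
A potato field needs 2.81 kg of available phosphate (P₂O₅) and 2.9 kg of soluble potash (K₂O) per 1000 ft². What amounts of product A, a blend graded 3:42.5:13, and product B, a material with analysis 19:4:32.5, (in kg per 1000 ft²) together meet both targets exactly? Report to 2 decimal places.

6.00 kg product A, 6.52 kg product B

Per-1000 ft² balance (a = product A, b = product B):
P₂O₅: 0.425·a + 0.04·b = 2.81
K₂O: 0.13·a + 0.325·b = 2.9
Eliminate b: (row1) − 0.04/0.325·(row2) → 0.409·a = 2.45308, so a = 5.99774.
Then b = (2.9 − 0.13·5.99774) / 0.325 = 6.52398.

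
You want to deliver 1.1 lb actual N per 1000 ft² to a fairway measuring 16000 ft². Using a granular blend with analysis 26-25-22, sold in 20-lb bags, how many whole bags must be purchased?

4 bags

Product per 1000 ft² = 1.1 / 26% = 4.23077 lb.
Total product = 4.23077 × 16000 / 1000 = 67.6923 lb.
Bags = ⌈67.6923 / 20⌉ = 4.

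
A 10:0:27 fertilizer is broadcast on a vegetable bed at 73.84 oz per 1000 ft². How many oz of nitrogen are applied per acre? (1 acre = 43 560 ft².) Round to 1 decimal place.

nitrogen per 1000 ft² = 73.84 × 10% = 7.384 oz.
Convert to per acre: 7.384 × 43.56 = 321.647 oz.

321.6 oz N per acre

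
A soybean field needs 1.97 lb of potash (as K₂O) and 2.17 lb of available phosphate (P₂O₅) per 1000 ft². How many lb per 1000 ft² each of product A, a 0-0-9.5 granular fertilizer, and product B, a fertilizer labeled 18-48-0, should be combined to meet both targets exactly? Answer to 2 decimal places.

With a, b = lb per 1000 ft² of product A and product B:
K₂O: 0.095·a + 0·b = 1.97
P₂O₅: 0·a + 0.48·b = 2.17
Solving simultaneously: a = 20.7368, b = 4.52083.

20.74 lb product A, 4.52 lb product B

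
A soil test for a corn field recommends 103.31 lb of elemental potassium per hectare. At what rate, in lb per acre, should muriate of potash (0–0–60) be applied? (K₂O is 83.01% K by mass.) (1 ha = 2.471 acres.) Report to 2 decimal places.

As K₂O: 103.31 / 0.8301 = 124.455 lb per hectare.
Product per hectare = 124.455 / 60% = 207.425 lb.
Convert to per acre: 207.425 × 0.404694 = 83.9437 lb.

83.94 lb of product per acre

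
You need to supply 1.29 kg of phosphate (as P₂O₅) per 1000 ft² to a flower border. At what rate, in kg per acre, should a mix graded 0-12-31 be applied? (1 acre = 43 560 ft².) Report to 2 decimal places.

468.27 kg of product per acre

Product per 1000 ft² = 1.29 / 12% = 10.75 kg.
Convert to per acre: 10.75 × 43.56 = 468.27 kg.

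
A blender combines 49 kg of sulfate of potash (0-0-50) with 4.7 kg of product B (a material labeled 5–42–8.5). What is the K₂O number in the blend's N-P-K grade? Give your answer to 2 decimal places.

46.37% K₂O

Total mass = 49 + 4.7 = 53.7 kg.
K₂O mass = 50%×49 + 8.5%×4.7 = 24.8995 kg.
% K₂O = 24.8995 / 53.7 = 46.3678%.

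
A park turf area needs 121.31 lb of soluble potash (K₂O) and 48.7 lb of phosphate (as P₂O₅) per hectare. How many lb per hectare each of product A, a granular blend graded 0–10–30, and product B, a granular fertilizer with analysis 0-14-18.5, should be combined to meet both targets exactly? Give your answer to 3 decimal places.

With a, b = lb per hectare of product A and product B:
K₂O: 0.3·a + 0.185·b = 121.31
P₂O₅: 0.1·a + 0.14·b = 48.7
Eliminate a: (row1) − 0.3/0.1·(row2) → -0.235·b = -24.79, so b = 105.4894.
Back-substitute: a = (121.31 − 0.185·105.4894) / 0.3 = 339.3149.

339.315 lb product A, 105.489 lb product B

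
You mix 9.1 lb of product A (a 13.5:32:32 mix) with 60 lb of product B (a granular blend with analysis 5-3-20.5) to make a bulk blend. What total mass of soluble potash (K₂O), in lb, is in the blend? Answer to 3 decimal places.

15.212 lb K₂O

K₂O mass = 32%×9.1 + 20.5%×60 = 15.212 lb.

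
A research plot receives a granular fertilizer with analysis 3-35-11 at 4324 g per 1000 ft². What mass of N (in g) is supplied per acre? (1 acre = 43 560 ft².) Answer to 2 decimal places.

nitrogen per 1000 ft² = 4324 × 3% = 129.72 g.
Convert to per acre: 129.72 × 43.56 = 5650.603 g.

5650.60 g N per acre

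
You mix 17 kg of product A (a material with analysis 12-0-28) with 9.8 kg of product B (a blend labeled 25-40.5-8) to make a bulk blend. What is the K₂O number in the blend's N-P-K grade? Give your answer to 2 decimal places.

20.69% K₂O

Total mass = 17 + 9.8 = 26.8 kg.
K₂O mass = 28%×17 + 8%×9.8 = 5.544 kg.
% K₂O = 5.544 / 26.8 = 20.6866%.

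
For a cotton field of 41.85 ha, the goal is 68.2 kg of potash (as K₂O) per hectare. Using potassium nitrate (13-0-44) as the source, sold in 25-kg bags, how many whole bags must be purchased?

Product per hectare = 68.2 / 44% = 155 kg.
Total product = 155 × 41.85 = 6486.75 kg.
Bags = ⌈6486.75 / 25⌉ = 260.

260 bags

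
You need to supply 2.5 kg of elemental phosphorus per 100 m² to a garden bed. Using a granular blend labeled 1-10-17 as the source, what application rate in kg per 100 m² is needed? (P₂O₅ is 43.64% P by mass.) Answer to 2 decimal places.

As P₂O₅: 2.5 / 0.4364 = 5.72869 kg per 100 m².
Product per 100 m² = 5.72869 / 10% = 57.2869 kg.

57.29 kg of product per hundred sq m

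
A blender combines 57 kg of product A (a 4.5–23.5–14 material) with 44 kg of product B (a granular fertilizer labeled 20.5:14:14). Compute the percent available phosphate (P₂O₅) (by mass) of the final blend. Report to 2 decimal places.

Total mass = 57 + 44 = 101 kg.
P₂O₅ mass = 23.5%×57 + 14%×44 = 19.555 kg.
% P₂O₅ = 19.555 / 101 = 19.3614%.

19.36% P₂O₅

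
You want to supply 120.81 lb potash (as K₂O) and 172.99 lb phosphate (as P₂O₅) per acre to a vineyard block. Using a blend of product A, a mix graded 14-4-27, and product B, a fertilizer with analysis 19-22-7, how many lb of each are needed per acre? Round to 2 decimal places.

255.63 lb product A, 739.84 lb product B

Let a = lb of product A, b = lb of product B (per acre).
K₂O: 0.27·a + 0.07·b = 120.81
P₂O₅: 0.04·a + 0.22·b = 172.99
Eliminate a: (row1) − 0.27/0.04·(row2) → -1.415·b = -1046.87, so b = 739.839.
Back-substitute: a = (120.81 − 0.07·739.839) / 0.27 = 255.634.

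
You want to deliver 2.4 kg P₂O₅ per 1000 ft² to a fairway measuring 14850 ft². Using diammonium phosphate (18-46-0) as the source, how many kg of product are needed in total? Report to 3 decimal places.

77.478 kg

Product per 1000 ft² = 2.4 / 46% = 5.21739 kg.
Total product = 5.21739 × 14850 / 1000 = 77.4783 kg.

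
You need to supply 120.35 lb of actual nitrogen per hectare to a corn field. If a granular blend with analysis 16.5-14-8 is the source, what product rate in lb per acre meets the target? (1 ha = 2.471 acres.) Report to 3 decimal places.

Product per hectare = 120.35 / 16.5% = 729.394 lb.
Convert to per acre: 729.394 × 0.404694 = 295.1817 lb.

295.182 lb of product per acre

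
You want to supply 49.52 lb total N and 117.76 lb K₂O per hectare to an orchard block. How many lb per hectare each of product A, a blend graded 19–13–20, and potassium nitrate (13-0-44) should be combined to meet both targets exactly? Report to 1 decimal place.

112.5 lb product A, 216.5 lb potassium nitrate

Let a = lb of product A, b = lb of potassium nitrate (per hectare).
N: 0.19·a + 0.13·b = 49.52
K₂O: 0.2·a + 0.44·b = 117.76
Eliminate a: (row1) − 0.19/0.2·(row2) → -0.288·b = -62.352, so b = 216.5.
Back-substitute: a = (49.52 − 0.13·216.5) / 0.19 = 112.5.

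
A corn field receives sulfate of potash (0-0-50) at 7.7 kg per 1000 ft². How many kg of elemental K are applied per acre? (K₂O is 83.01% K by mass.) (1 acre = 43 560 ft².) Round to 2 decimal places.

139.21 kg K per acre

K₂O per 1000 ft² = 7.7 × 50% = 3.85 kg.
Elemental K = 3.85 × 0.8301 = 3.19589 kg per 1000 ft².
Convert to per acre: 3.19589 × 43.56 = 139.213 kg.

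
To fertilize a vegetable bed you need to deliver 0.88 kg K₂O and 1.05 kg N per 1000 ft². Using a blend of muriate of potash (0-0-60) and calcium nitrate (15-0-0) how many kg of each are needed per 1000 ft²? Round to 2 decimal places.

1.47 kg muriate of potash, 7.00 kg calcium nitrate

Let a = kg of muriate of potash, b = kg of calcium nitrate (per 1000 ft²).
K₂O: 0.6·a + 0·b = 0.88
N: 0·a + 0.15·b = 1.05
Solving simultaneously: a = 1.46667, b = 7.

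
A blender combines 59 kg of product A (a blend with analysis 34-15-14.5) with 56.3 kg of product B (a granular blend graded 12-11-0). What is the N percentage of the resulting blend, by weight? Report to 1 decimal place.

23.3% N

Total mass = 59 + 56.3 = 115.3 kg.
N mass = 34%×59 + 12%×56.3 = 26.816 kg.
% N = 26.816 / 115.3 = 23.2576%.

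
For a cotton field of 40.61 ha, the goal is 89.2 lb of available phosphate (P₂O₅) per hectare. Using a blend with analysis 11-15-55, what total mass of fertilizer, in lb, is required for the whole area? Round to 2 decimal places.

24149.41 lb

Product per hectare = 89.2 / 15% = 594.667 lb.
Total product = 594.667 × 40.61 = 24149.413 lb.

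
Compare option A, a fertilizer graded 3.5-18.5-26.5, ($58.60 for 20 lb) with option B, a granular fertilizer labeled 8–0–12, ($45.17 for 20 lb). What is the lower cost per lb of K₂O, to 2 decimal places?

option A: K₂O per bag = 20 × 26.5% = 5.3 lb; cost = 58.60 / 5.3 = $11.0566/lb K₂O.
option B: K₂O per bag = 20 × 12% = 2.4 lb; cost = 45.17 / 2.4 = $18.8208/lb K₂O.
option A is cheaper.

$11.06 per lb K₂O (option A)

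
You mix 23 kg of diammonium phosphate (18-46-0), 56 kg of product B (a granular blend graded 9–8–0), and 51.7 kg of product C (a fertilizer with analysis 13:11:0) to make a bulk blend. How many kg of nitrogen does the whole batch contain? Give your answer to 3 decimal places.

15.901 kg N

N mass = 18%×23 + 9%×56 + 13%×51.7 = 15.901 kg.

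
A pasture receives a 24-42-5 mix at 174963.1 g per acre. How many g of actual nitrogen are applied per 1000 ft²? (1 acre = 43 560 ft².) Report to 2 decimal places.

nitrogen per acre = 174963.1 × 24% = 41991.1 g.
Convert to per 1000 ft²: 41991.1 × 0.0229568 = 963.984 g.

963.98 g N per thousand sq ft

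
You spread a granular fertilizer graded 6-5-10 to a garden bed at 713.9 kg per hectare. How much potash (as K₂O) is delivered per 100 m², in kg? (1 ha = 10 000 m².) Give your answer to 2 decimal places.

0.71 kg K₂O per hundred sq m

K₂O per hectare = 713.9 × 10% = 71.39 kg.
Convert to per 100 m²: 71.39 × 0.01 = 0.7139 kg.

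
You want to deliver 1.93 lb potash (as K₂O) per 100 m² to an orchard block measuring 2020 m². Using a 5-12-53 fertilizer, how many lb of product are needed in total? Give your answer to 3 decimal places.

Product per 100 m² = 1.93 / 53% = 3.64151 lb.
Total product = 3.64151 × 2020 / 100 = 73.55849 lb.

73.558 lb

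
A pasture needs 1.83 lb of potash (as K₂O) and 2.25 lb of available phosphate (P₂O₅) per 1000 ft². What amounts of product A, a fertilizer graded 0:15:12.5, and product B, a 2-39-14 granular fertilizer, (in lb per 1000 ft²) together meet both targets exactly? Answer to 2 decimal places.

14.37 lb product A, 0.24 lb product B

Per-1000 ft² balance (a = product A, b = product B):
K₂O: 0.125·a + 0.14·b = 1.83
P₂O₅: 0.15·a + 0.39·b = 2.25
Eliminate a: (row1) − 0.125/0.15·(row2) → -0.185·b = -0.045, so b = 0.243243.
Back-substitute: a = (1.83 − 0.14·0.243243) / 0.125 = 14.3676.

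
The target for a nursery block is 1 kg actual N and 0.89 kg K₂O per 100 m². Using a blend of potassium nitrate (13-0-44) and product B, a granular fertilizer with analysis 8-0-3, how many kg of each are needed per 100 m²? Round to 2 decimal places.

With a, b = kg per 100 m² of potassium nitrate and product B:
N: 0.13·a + 0.08·b = 1
K₂O: 0.44·a + 0.03·b = 0.89
Eliminate b: (row1) − 0.08/0.03·(row2) → -1.04333·a = -1.37333, so a = 1.31629.
Then b = (0.89 − 0.44·1.31629) / 0.03 = 10.361.

1.32 kg potassium nitrate, 10.36 kg product B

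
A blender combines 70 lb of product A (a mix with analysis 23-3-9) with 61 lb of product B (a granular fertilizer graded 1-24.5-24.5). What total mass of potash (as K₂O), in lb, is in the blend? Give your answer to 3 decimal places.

21.245 lb K₂O

K₂O mass = 9%×70 + 24.5%×61 = 21.245 lb.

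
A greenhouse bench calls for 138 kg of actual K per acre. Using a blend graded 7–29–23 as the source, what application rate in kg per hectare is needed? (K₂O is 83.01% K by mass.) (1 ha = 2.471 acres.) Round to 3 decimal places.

As K₂O: 138 / 0.8301 = 166.245 kg per acre.
Product per acre = 166.245 / 23% = 722.804 kg.
Convert to per hectare: 722.804 × 2.471 = 1786.0499 kg.

1786.050 kg of product per hectare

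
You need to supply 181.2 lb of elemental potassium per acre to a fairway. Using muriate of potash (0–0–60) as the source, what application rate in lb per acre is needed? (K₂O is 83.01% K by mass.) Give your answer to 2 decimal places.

As K₂O: 181.2 / 0.8301 = 218.287 lb per acre.
Product per acre = 218.287 / 60% = 363.812 lb.

363.81 lb of product per acre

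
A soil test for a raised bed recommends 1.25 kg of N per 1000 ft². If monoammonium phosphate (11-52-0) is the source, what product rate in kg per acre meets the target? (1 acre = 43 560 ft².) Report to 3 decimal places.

Product per 1000 ft² = 1.25 / 11% = 11.3636 kg.
Convert to per acre: 11.3636 × 43.56 = 495 kg.

495.000 kg of product per acre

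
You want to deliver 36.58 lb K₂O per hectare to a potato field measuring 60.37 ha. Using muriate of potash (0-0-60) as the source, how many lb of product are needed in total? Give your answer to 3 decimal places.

3680.558 lb

Product per hectare = 36.58 / 60% = 60.9667 lb.
Total product = 60.9667 × 60.37 = 3680.5577 lb.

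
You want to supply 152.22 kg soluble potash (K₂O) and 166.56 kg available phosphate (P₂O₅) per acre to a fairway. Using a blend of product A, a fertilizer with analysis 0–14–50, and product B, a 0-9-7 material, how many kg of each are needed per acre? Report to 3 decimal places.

57.972 kg product A, 1760.489 kg product B

With a, b = kg per acre of product A and product B:
K₂O: 0.5·a + 0.07·b = 152.22
P₂O₅: 0.14·a + 0.09·b = 166.56
From row1: a = (152.22 − 0.07·b) / 0.5.
Into row2: 0.14·(152.22 − 0.07·b)/0.5 + 0.09·b = 166.56 → b = 1760.4886, a = 57.9716.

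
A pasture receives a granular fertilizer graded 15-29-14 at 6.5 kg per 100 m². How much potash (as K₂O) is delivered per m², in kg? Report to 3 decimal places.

K₂O per 100 m² = 6.5 × 14% = 0.91 kg.
Convert to per m²: 0.91 × 0.01 = 0.0091 kg.

0.009 kg K₂O per sq m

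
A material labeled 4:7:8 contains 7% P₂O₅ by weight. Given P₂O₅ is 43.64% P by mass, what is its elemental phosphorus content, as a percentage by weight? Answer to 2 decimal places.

3.05% P

%P = 7 × 0.4364 = 3.0548%.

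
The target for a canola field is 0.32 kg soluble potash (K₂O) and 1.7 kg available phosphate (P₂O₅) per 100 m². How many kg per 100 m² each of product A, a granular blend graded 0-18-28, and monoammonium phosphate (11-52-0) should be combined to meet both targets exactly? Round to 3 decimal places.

Per-100 m² balance (a = product A, b = monoammonium phosphate):
K₂O: 0.28·a + 0·b = 0.32
P₂O₅: 0.18·a + 0.52·b = 1.7
Solving simultaneously: a = 1.14286, b = 2.87363.

1.143 kg product A, 2.874 kg monoammonium phosphate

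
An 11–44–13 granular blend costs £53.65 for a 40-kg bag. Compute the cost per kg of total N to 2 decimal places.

£12.19 per kg N

N in bag = 40 × 11% = 4.4 kg.
Cost per kg N = £53.65 / 4.4 = £12.1932.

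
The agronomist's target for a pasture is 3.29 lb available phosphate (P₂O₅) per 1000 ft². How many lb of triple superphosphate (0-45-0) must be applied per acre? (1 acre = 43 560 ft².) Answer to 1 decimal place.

Product per 1000 ft² = 3.29 / 45% = 7.31111 lb.
Convert to per acre: 7.31111 × 43.56 = 318.472 lb.

318.5 lb of product per acre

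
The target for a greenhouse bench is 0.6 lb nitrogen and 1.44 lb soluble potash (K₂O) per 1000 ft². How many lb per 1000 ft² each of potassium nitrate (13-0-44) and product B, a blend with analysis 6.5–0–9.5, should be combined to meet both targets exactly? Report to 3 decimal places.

2.252 lb potassium nitrate, 4.726 lb product B

With a, b = lb per 1000 ft² of potassium nitrate and product B:
N: 0.13·a + 0.065·b = 0.6
K₂O: 0.44·a + 0.095·b = 1.44
Solving simultaneously: a = 2.25231, b = 4.72615.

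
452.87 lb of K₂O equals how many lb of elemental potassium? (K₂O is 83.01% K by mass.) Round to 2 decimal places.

K = 452.87 × 0.8301 = 375.927 lb.

375.93 lb K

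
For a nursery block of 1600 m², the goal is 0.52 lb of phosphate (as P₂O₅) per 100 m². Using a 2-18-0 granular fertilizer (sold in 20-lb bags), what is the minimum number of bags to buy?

3 bags

Product per 100 m² = 0.52 / 18% = 2.88889 lb.
Total product = 2.88889 × 1600 / 100 = 46.2222 lb.
Bags = ⌈46.2222 / 20⌉ = 3.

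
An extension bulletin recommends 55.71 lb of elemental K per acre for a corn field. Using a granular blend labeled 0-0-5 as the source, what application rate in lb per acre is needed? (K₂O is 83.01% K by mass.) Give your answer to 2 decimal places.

1342.25 lb of product per acre

As K₂O: 55.71 / 0.8301 = 67.1124 lb per acre.
Product per acre = 67.1124 / 5% = 1342.248 lb.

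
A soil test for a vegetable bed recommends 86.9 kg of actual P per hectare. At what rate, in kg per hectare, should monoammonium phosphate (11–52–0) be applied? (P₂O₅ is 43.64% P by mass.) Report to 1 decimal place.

As P₂O₅: 86.9 / 0.4364 = 199.129 kg per hectare.
Product per hectare = 199.129 / 52% = 382.941 kg.

382.9 kg of product per hectare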